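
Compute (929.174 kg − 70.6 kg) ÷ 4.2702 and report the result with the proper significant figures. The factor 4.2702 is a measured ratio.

2.011 × 10^2 kg

929.174 kg − 70.6 kg = 858.574 kg; the difference is limited to 1 decimal place (4 s.f.).
Carrying full precision, 858.574 ÷ 4.2702 = 201.061776966… kg; 4.2702 has 5 s.f., so the result keeps min(4, 5) = 4 s.f.
Rounded to 4 significant figures: 2.011 × 10^2 kg.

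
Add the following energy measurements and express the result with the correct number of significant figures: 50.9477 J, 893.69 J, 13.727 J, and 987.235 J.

1945.60 J

50.9477 J + 893.69 J + 13.727 J + 987.235 J = 1945.5997 J.
Addition/subtraction keeps the fewest decimal places: 50.9477 → 4 decimal places, 893.69 → 2 decimal places, 13.727 → 3 decimal places, 987.235 → 3 decimal places; limit is 2.
Rounded to 2 decimal places: 1945.60 J.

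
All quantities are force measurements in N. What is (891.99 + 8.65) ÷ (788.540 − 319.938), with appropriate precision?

1.9220

891.99 + 8.65 = 900.64, limited to 2 d.p. → 5 s.f.; 788.540 − 319.938 = 468.602, limited to 3 d.p. → 6 s.f.
Carrying full precision, 900.64 ÷ 468.602 = 1.92197216401…; keep min(5, 6) = 5 s.f.
Rounded to 5 significant figures: 1.9220.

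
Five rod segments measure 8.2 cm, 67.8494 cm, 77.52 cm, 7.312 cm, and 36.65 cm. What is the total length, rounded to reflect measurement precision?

197.5 cm

8.2 cm + 67.8494 cm + 77.52 cm + 7.312 cm + 36.65 cm = 197.5314 cm.
Addition/subtraction keeps the fewest decimal places: 8.2 → 1 decimal place, 67.8494 → 4 decimal places, 77.52 → 2 decimal places, 7.312 → 3 decimal places, 36.65 → 2 decimal places; limit is 1.
Rounded to 1 decimal place: 197.5 cm.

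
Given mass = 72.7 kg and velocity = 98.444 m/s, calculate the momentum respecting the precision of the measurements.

7.16 × 10³ kg·m/s

momentum = 72.7 kg × 98.444 m/s = 7156.8788 kg·m/s.
72.7 has 3 significant figures; 98.444 has 5.
Division/multiplication keeps the fewest: 3 significant figures.
Rounded: 7.16 × 10³ kg·m/s.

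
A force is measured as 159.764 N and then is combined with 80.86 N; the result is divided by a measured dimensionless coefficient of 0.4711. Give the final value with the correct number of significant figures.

159.764 N + 80.86 N = 240.624 N; the sum is limited to 2 decimal places (5 s.f.).
Carrying full precision, 240.624 ÷ 0.4711 = 510.770537041… N; 0.4711 has 4 s.f., so the result keeps min(5, 4) = 4 s.f.
Rounded to 4 significant figures: 510.8 N.

510.8 N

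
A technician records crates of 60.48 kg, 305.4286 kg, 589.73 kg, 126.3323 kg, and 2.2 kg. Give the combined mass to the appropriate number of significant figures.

1084.2 kg

60.48 kg + 305.4286 kg + 589.73 kg + 126.3323 kg + 2.2 kg = 1084.1709 kg.
Addition/subtraction keeps the fewest decimal places: 60.48 → 2 decimal places, 305.4286 → 4 decimal places, 589.73 → 2 decimal places, 126.3323 → 4 decimal places, 2.2 → 1 decimal place; limit is 1.
Rounded to 1 decimal place: 1084.2 kg.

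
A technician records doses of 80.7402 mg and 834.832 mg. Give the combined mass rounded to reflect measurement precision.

80.7402 mg + 834.832 mg = 915.5722 mg.
Addition/subtraction keeps the fewest decimal places: 80.7402 → 4 decimal places, 834.832 → 3 decimal places; limit is 3.
Rounded to 3 decimal places: 915.572 mg.

915.572 mg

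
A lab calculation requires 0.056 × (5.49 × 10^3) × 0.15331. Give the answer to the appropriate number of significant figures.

0.056 × (5.49 × 10^3) × 0.15331 = 47.1336264
Multiplication/division keeps the fewest significant figures: 0.056 → 2 s.f., 5.49 × 10^3 → 3 s.f., 0.15331 → 5 s.f.; limit is 2.
Rounded to 2 significant figures: 47.

47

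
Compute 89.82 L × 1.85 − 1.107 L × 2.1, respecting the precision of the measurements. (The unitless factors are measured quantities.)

164 L

89.82 × 1.85 = 166.167 → 166 L (3 s.f., last digit at the 10^0 place).
1.107 × 2.1 = 2.3247 → 2.3 L (2 s.f., last digit at the 10^-1 place).
Difference: 163.8423 L; keep the coarser place, 10^0.
Result: 164 L.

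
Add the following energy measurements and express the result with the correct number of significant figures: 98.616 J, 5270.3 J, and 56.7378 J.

5425.7 J

98.616 J + 5270.3 J + 56.7378 J = 5425.6538 J.
Addition/subtraction keeps the fewest decimal places: 98.616 → 3 decimal places, 5270.3 → 1 decimal place, 56.7378 → 4 decimal places; limit is 1.
Rounded to 1 decimal place: 5425.7 J.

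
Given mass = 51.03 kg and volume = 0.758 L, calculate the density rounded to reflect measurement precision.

density = 51.03 kg ÷ 0.758 L = 67.3218997361… kg/L.
51.03 has 4 significant figures; 0.758 has 3.
Division/multiplication keeps the fewest: 3 significant figures.
Rounded: 67.3 kg/L.

67.3 kg/L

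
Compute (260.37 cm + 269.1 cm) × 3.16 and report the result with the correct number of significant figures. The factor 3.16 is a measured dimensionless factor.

260.37 cm + 269.1 cm = 529.47 cm; the sum is limited to 1 decimal place (4 s.f.).
Carrying full precision, 529.47 × 3.16 = 1673.1252 cm; 3.16 has 3 s.f., so the result keeps min(4, 3) = 3 s.f.
Rounded to 3 significant figures: 1.67 × 10³ cm.

1.67 × 10³ cm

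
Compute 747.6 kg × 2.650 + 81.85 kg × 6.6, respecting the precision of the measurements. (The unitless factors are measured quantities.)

747.6 × 2.650 = 1981.14 → 1981 kg (4 s.f., last digit at the 10^0 place).
81.85 × 6.6 = 540.21 → 5.4 × 10^2 kg (2 s.f., last digit at the 10^1 place).
Sum: 2521.35 kg; keep the coarser place, 10^1.
Result: 2.52 × 10^3 kg.

2.52 × 10^3 kg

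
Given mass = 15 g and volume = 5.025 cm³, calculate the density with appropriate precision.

density = 15 g ÷ 5.025 cm³ = 2.98507462687… g/cm³.
15 has 2 significant figures; 5.025 has 4.
Division/multiplication keeps the fewest: 2 significant figures.
Rounded: 3.0 g/cm³.

3.0 g/cm³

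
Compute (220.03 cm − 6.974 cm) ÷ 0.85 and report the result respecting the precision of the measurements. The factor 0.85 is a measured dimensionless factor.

2.5 × 10^2 cm

220.03 cm − 6.974 cm = 213.056 cm; the difference is limited to 2 decimal places (5 s.f.).
Carrying full precision, 213.056 ÷ 0.85 = 250.654117647… cm; 0.85 has 2 s.f., so the result keeps min(5, 2) = 2 s.f.
Rounded to 2 significant figures: 2.5 × 10^2 cm.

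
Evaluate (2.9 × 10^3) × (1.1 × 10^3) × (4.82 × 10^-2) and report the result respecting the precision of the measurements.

(2.9 × 10^3) × (1.1 × 10^3) × (4.82 × 10^-2) = 153758
Multiplication/division keeps the fewest significant figures: 2.9 × 10^3 → 2 s.f., 1.1 × 10^3 → 2 s.f., 4.82 × 10^-2 → 3 s.f.; limit is 2.
Rounded to 2 significant figures: 1.5 × 10^5.

1.5 × 10^5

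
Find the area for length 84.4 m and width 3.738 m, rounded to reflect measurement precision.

area = 84.4 m × 3.738 m = 315.4872 m².
84.4 has 3 significant figures; 3.738 has 4.
Division/multiplication keeps the fewest: 3 significant figures.
Rounded: 315 m².

315 m²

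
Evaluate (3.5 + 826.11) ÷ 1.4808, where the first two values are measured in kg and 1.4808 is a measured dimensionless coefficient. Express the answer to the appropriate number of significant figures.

560.2 kg

3.5 kg + 826.11 kg = 829.61 kg; the sum is limited to 1 decimal place (4 s.f.).
Carrying full precision, 829.61 ÷ 1.4808 = 560.244462453… kg; 1.4808 has 5 s.f., so the result keeps min(4, 5) = 4 s.f.
Rounded to 4 significant figures: 560.2 kg.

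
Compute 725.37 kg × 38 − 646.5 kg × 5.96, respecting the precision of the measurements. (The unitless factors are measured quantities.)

725.37 × 38 = 27564.06 → 2.8 × 10^4 kg (2 s.f., last digit at the 10^3 place).
646.5 × 5.96 = 3853.14 → 3.85 × 10^3 kg (3 s.f., last digit at the 10^1 place).
Difference: 23710.92 kg; keep the coarser place, 10^3.
Result: 2.4 × 10^4 kg.

2.4 × 10^4 kg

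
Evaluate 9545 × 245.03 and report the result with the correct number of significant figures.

2.339 × 10⁶

9545 × 245.03 = 2338811.35
Multiplication/division keeps the fewest significant figures: 9545 → 4 s.f., 245.03 → 5 s.f.; limit is 4.
Rounded to 4 significant figures: 2.339 × 10⁶.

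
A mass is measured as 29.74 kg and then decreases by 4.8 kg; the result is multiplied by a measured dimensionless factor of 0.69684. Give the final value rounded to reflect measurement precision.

17.4 kg

29.74 kg − 4.8 kg = 24.94 kg; the difference is limited to 1 decimal place (3 s.f.).
Carrying full precision, 24.94 × 0.69684 = 17.3791896 kg; 0.69684 has 5 s.f., so the result keeps min(3, 5) = 3 s.f.
Rounded to 3 significant figures: 17.4 kg.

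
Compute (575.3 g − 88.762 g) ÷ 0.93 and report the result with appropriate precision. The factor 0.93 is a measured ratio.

575.3 g − 88.762 g = 486.538 g; the difference is limited to 1 decimal place (4 s.f.).
Carrying full precision, 486.538 ÷ 0.93 = 523.159139785… g; 0.93 has 2 s.f., so the result keeps min(4, 2) = 2 s.f.
Rounded to 2 significant figures: 5.2 × 10² g.

5.2 × 10² g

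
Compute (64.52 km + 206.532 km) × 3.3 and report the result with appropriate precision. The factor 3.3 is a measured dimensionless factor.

8.9 × 10² km

64.52 km + 206.532 km = 271.052 km; the sum is limited to 2 decimal places (5 s.f.).
Carrying full precision, 271.052 × 3.3 = 894.4716 km; 3.3 has 2 s.f., so the result keeps min(5, 2) = 2 s.f.
Rounded to 2 significant figures: 8.9 × 10² km.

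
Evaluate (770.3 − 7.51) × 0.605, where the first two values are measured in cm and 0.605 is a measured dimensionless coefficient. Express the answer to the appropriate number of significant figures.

461 cm

770.3 cm − 7.51 cm = 762.79 cm; the difference is limited to 1 decimal place (4 s.f.).
Carrying full precision, 762.79 × 0.605 = 461.48795 cm; 0.605 has 3 s.f., so the result keeps min(4, 3) = 3 s.f.
Rounded to 3 significant figures: 461 cm.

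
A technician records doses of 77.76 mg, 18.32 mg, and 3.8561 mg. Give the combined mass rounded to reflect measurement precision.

99.94 mg

77.76 mg + 18.32 mg + 3.8561 mg = 99.9361 mg.
Addition/subtraction keeps the fewest decimal places: 77.76 → 2 decimal places, 18.32 → 2 decimal places, 3.8561 → 4 decimal places; limit is 2.
Rounded to 2 decimal places: 99.94 mg.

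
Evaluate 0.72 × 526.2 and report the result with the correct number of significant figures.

3.8 × 10^2

0.72 × 526.2 = 378.864
Multiplication/division keeps the fewest significant figures: 0.72 → 2 s.f., 526.2 → 4 s.f.; limit is 2.
Rounded to 2 significant figures: 3.8 × 10^2.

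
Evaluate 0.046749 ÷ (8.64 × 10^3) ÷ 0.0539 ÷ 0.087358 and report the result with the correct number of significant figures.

0.046749 ÷ (8.64 × 10^3) ÷ 0.0539 ÷ 0.087358 = 0.00114912463483…
Multiplication/division keeps the fewest significant figures: 0.046749 → 5 s.f., 8.64 × 10^3 → 3 s.f., 0.0539 → 3 s.f., 0.087358 → 5 s.f.; limit is 3.
Rounded to 3 significant figures: 1.15 × 10^-3.

1.15 × 10^-3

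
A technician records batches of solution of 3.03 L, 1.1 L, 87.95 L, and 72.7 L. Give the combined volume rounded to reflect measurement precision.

164.8 L

3.03 L + 1.1 L + 87.95 L + 72.7 L = 164.78 L.
Addition/subtraction keeps the fewest decimal places: 3.03 → 2 decimal places, 1.1 → 1 decimal place, 87.95 → 2 decimal places, 72.7 → 1 decimal place; limit is 1.
Rounded to 1 decimal place: 164.8 L.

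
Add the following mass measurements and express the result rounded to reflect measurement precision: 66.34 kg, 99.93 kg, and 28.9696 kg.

195.24 kg

66.34 kg + 99.93 kg + 28.9696 kg = 195.2396 kg.
Addition/subtraction keeps the fewest decimal places: 66.34 → 2 decimal places, 99.93 → 2 decimal places, 28.9696 → 4 decimal places; limit is 2.
Rounded to 2 decimal places: 195.24 kg.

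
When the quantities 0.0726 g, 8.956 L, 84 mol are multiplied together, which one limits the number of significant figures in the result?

84 mol

0.0726 g → 3 s.f.; 8.956 L → 4 s.f.; 84 mol → 2 s.f.
The fewest is 2 significant figures, from 84 mol.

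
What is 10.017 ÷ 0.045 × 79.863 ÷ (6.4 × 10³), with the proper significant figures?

2.8

10.017 ÷ 0.045 × 79.863 ÷ (6.4 × 10³) = 2.77773496875
Multiplication/division keeps the fewest significant figures: 10.017 → 5 s.f., 0.045 → 2 s.f., 79.863 → 5 s.f., 6.4 × 10³ → 2 s.f.; limit is 2.
Rounded to 2 significant figures: 2.8.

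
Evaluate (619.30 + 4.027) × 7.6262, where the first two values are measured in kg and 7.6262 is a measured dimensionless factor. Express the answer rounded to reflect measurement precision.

4753.6 kg

619.30 kg + 4.027 kg = 623.327 kg; the sum is limited to 2 decimal places (5 s.f.).
Carrying full precision, 623.327 × 7.6262 = 4753.6163674 kg; 7.6262 has 5 s.f., so the result keeps min(5, 5) = 5 s.f.
Rounded to 5 significant figures: 4753.6 kg.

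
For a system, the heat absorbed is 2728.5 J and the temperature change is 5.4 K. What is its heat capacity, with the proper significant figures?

heat capacity = 2728.5 J ÷ 5.4 K = 505.277777778… J/K.
2728.5 has 5 significant figures; 5.4 has 2.
Division/multiplication keeps the fewest: 2 significant figures.
Rounded: 5.1 × 10^2 J/K.

5.1 × 10^2 J/K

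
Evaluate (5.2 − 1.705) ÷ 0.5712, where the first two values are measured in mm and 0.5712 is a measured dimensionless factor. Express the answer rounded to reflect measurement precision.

5.2 mm − 1.705 mm = 3.495 mm; the difference is limited to 1 decimal place (2 s.f.).
Carrying full precision, 3.495 ÷ 0.5712 = 6.11869747899… mm; 0.5712 has 4 s.f., so the result keeps min(2, 4) = 2 s.f.
Rounded to 2 significant figures: 6.1 mm.

6.1 mm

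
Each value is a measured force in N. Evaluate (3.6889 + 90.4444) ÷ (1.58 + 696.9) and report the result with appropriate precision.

0.1348

3.6889 + 90.4444 = 94.1333, limited to 4 d.p. → 6 s.f.; 1.58 + 696.9 = 698.48, limited to 1 d.p. → 4 s.f.
Carrying full precision, 94.1333 ÷ 698.48 = 0.134768783644…; keep min(6, 4) = 4 s.f.
Rounded to 4 significant figures: 0.1348.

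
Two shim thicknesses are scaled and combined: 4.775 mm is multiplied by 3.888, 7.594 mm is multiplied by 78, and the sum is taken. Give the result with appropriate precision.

6.1 × 10^2 mm

4.775 × 3.888 = 18.5652 → 18.57 mm (4 s.f., last digit at the 10^-2 place).
7.594 × 78 = 592.332 → 5.9 × 10^2 mm (2 s.f., last digit at the 10^1 place).
Sum: 610.8972 mm; keep the coarser place, 10^1.
Result: 6.1 × 10^2 mm.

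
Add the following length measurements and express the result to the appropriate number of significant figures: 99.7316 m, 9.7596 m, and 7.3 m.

116.8 m

99.7316 m + 9.7596 m + 7.3 m = 116.7912 m.
Addition/subtraction keeps the fewest decimal places: 99.7316 → 4 decimal places, 9.7596 → 4 decimal places, 7.3 → 1 decimal place; limit is 1.
Rounded to 1 decimal place: 116.8 m.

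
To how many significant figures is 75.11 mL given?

75.11: every digit is nonzero and significant.

4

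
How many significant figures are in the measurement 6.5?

6.5: every digit is nonzero and significant.

2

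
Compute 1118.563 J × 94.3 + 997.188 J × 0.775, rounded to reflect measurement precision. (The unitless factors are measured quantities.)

1118.563 × 94.3 = 105480.4909 → 1.05 × 10⁵ J (3 s.f., last digit at the 10^3 place).
997.188 × 0.775 = 772.8207 → 773 J (3 s.f., last digit at the 10^0 place).
Sum: 106253.3116 J; keep the coarser place, 10^3.
Result: 1.06 × 10⁵ J.

1.06 × 10⁵ J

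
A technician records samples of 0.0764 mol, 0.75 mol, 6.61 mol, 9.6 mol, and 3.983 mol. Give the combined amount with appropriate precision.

0.0764 mol + 0.75 mol + 6.61 mol + 9.6 mol + 3.983 mol = 21.0194 mol.
Addition/subtraction keeps the fewest decimal places: 0.0764 → 4 decimal places, 0.75 → 2 decimal places, 6.61 → 2 decimal places, 9.6 → 1 decimal place, 3.983 → 3 decimal places; limit is 1.
Rounded to 1 decimal place: 21.0 mol.

21.0 mol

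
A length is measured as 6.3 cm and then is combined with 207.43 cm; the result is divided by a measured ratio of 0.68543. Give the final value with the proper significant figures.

6.3 cm + 207.43 cm = 213.73 cm; the sum is limited to 1 decimal place (4 s.f.).
Carrying full precision, 213.73 ÷ 0.68543 = 311.818858235… cm; 0.68543 has 5 s.f., so the result keeps min(4, 5) = 4 s.f.
Rounded to 4 significant figures: 311.8 cm.

311.8 cm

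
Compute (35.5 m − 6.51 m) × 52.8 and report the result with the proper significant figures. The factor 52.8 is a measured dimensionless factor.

1.53 × 10³ m

35.5 m − 6.51 m = 28.99 m; the difference is limited to 1 decimal place (3 s.f.).
Carrying full precision, 28.99 × 52.8 = 1530.672 m; 52.8 has 3 s.f., so the result keeps min(3, 3) = 3 s.f.
Rounded to 3 significant figures: 1.53 × 10³ m.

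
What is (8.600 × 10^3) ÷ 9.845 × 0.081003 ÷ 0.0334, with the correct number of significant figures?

2.12 × 10^3

(8.600 × 10^3) ÷ 9.845 × 0.081003 ÷ 0.0334 = 2118.54341089…
Multiplication/division keeps the fewest significant figures: 8.600 × 10^3 → 4 s.f., 9.845 → 4 s.f., 0.081003 → 5 s.f., 0.0334 → 3 s.f.; limit is 3.
Rounded to 3 significant figures: 2.12 × 10^3.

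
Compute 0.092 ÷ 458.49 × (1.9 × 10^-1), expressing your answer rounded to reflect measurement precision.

3.8 × 10^-5

0.092 ÷ 458.49 × (1.9 × 10^-1) = 0.0000381251499487…
Multiplication/division keeps the fewest significant figures: 0.092 → 2 s.f., 458.49 → 5 s.f., 1.9 × 10^-1 → 2 s.f.; limit is 2.
Rounded to 2 significant figures: 3.8 × 10^-5.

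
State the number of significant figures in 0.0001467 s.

4

0.0001467: leading zeros are not significant.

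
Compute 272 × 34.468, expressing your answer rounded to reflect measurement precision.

272 × 34.468 = 9375.296
Multiplication/division keeps the fewest significant figures: 272 → 3 s.f., 34.468 → 5 s.f.; limit is 3.
Rounded to 3 significant figures: 9.38 × 10³.

9.38 × 10³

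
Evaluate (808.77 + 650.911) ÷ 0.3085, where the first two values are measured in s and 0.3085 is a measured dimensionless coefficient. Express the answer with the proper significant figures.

4732 s

808.77 s + 650.911 s = 1459.681 s; the sum is limited to 2 decimal places (6 s.f.).
Carrying full precision, 1459.681 ÷ 0.3085 = 4731.54294976… s; 0.3085 has 4 s.f., so the result keeps min(6, 4) = 4 s.f.
Rounded to 4 significant figures: 4732 s.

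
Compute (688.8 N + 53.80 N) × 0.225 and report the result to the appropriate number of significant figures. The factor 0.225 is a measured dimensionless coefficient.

1.67 × 10² N

688.8 N + 53.80 N = 742.60 N; the sum is limited to 1 decimal place (4 s.f.).
Carrying full precision, 742.60 × 0.225 = 167.085 N; 0.225 has 3 s.f., so the result keeps min(4, 3) = 3 s.f.
Rounded to 3 significant figures: 1.67 × 10² N.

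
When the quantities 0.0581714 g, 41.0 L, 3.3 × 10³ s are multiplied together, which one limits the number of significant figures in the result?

0.0581714 g → 6 s.f.; 41.0 L → 3 s.f.; 3.3 × 10³ s → 2 s.f.
The fewest is 2 significant figures, from 3.3 × 10³ s.

3.3 × 10³ s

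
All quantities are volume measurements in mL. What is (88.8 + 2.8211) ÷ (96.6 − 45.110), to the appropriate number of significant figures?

1.78

88.8 + 2.8211 = 91.6211, limited to 1 d.p. → 3 s.f.; 96.6 − 45.110 = 51.490, limited to 1 d.p. → 3 s.f.
Carrying full precision, 91.6211 ÷ 51.490 = 1.77939599922…; keep min(3, 3) = 3 s.f.
Rounded to 3 significant figures: 1.78.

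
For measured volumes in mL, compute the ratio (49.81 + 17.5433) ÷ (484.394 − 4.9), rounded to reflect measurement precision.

0.1405

49.81 + 17.5433 = 67.3533, limited to 2 d.p. → 4 s.f.; 484.394 − 4.9 = 479.494, limited to 1 d.p. → 4 s.f.
Carrying full precision, 67.3533 ÷ 479.494 = 0.140467451105…; keep min(4, 4) = 4 s.f.
Rounded to 4 significant figures: 0.1405.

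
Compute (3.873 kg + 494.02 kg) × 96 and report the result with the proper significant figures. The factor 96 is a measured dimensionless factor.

4.8 × 10^4 kg

3.873 kg + 494.02 kg = 497.893 kg; the sum is limited to 2 decimal places (5 s.f.).
Carrying full precision, 497.893 × 96 = 47797.728 kg; 96 has 2 s.f., so the result keeps min(5, 2) = 2 s.f.
Rounded to 2 significant figures: 4.8 × 10^4 kg.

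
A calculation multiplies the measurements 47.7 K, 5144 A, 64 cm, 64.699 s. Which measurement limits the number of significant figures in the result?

64 cm

47.7 K → 3 s.f.; 5144 A → 4 s.f.; 64 cm → 2 s.f.; 64.699 s → 5 s.f.
The fewest is 2 significant figures, from 64 cm.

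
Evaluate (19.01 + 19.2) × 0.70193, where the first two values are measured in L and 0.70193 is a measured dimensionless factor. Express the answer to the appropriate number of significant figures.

26.8 L

19.01 L + 19.2 L = 38.21 L; the sum is limited to 1 decimal place (3 s.f.).
Carrying full precision, 38.21 × 0.70193 = 26.8207453 L; 0.70193 has 5 s.f., so the result keeps min(3, 5) = 3 s.f.
Rounded to 3 significant figures: 26.8 L.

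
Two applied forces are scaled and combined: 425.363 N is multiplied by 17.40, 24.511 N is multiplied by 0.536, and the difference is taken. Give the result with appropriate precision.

7388 N

425.363 × 17.40 = 7401.3162 → 7401 N (4 s.f., last digit at the 10^0 place).
24.511 × 0.536 = 13.137896 → 13.1 N (3 s.f., last digit at the 10^-1 place).
Difference: 7388.178304 N; keep the coarser place, 10^0.
Result: 7388 N.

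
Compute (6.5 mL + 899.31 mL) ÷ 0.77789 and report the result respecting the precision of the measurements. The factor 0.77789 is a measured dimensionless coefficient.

1164 mL

6.5 mL + 899.31 mL = 905.81 mL; the sum is limited to 1 decimal place (4 s.f.).
Carrying full precision, 905.81 ÷ 0.77789 = 1164.44484439… mL; 0.77789 has 5 s.f., so the result keeps min(4, 5) = 4 s.f.
Rounded to 4 significant figures: 1164 mL.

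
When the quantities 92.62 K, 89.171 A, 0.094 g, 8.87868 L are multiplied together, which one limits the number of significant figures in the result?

0.094 g

92.62 K → 4 s.f.; 89.171 A → 5 s.f.; 0.094 g → 2 s.f.; 8.87868 L → 6 s.f.
The fewest is 2 significant figures, from 0.094 g.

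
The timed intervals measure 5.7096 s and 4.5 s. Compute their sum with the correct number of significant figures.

10.2 s

5.7096 s + 4.5 s = 10.2096 s.
Addition/subtraction keeps the fewest decimal places: 5.7096 → 4 decimal places, 4.5 → 1 decimal place; limit is 1.
Rounded to 1 decimal place: 10.2 s.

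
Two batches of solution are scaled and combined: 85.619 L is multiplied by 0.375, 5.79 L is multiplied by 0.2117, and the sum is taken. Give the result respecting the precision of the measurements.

85.619 × 0.375 = 32.107125 → 32.1 L (3 s.f., last digit at the 10^-1 place).
5.79 × 0.2117 = 1.225743 → 1.23 L (3 s.f., last digit at the 10^-2 place).
Sum: 33.332868 L; keep the coarser place, 10^-1.
Result: 33.3 L.

33.3 L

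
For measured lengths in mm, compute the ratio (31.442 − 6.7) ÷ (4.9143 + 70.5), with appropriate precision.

31.442 − 6.7 = 24.742, limited to 1 d.p. → 3 s.f.; 4.9143 + 70.5 = 75.4143, limited to 1 d.p. → 3 s.f.
Carrying full precision, 24.742 ÷ 75.4143 = 0.328081013813…; keep min(3, 3) = 3 s.f.
Rounded to 3 significant figures: 0.328.

0.328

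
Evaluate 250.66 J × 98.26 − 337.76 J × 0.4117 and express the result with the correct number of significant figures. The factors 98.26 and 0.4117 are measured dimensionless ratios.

250.66 × 98.26 = 24629.8516 → 2.463 × 10^4 J (4 s.f., last digit at the 10^1 place).
337.76 × 0.4117 = 139.055792 → 139.1 J (4 s.f., last digit at the 10^-1 place).
Difference: 24490.795808 J; keep the coarser place, 10^1.
Result: 2.449 × 10^4 J.

2.449 × 10^4 J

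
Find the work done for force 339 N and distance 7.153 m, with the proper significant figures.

work done = 339 N × 7.153 m = 2424.867 J.
339 has 3 significant figures; 7.153 has 4.
Division/multiplication keeps the fewest: 3 significant figures.
Rounded: 2.42 × 10³ J.

2.42 × 10³ J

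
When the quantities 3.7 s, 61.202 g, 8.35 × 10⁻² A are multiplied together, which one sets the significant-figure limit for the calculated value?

3.7 s → 2 s.f.; 61.202 g → 5 s.f.; 8.35 × 10⁻² A → 3 s.f.
The fewest is 2 significant figures, from 3.7 s.

3.7 s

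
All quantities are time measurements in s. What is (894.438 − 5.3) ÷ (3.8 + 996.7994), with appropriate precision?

894.438 − 5.3 = 889.138, limited to 1 d.p. → 4 s.f.; 3.8 + 996.7994 = 1000.5994, limited to 1 d.p. → 5 s.f.
Carrying full precision, 889.138 ÷ 1000.5994 = 0.888605369941…; keep min(4, 5) = 4 s.f.
Rounded to 4 significant figures: 0.8886.

0.8886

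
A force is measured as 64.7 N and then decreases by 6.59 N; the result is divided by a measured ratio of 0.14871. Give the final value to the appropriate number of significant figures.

64.7 N − 6.59 N = 58.11 N; the difference is limited to 1 decimal place (3 s.f.).
Carrying full precision, 58.11 ÷ 0.14871 = 390.76054065… N; 0.14871 has 5 s.f., so the result keeps min(3, 5) = 3 s.f.
Rounded to 3 significant figures: 391 N.

391 N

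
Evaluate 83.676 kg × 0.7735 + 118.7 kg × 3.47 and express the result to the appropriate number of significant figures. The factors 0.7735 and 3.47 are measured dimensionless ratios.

477 kg

83.676 × 0.7735 = 64.723386 → 64.72 kg (4 s.f., last digit at the 10^-2 place).
118.7 × 3.47 = 411.889 → 412 kg (3 s.f., last digit at the 10^0 place).
Sum: 476.612386 kg; keep the coarser place, 10^0.
Result: 477 kg.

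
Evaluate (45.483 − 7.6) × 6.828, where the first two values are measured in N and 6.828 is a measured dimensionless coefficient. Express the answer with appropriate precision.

45.483 N − 7.6 N = 37.883 N; the difference is limited to 1 decimal place (3 s.f.).
Carrying full precision, 37.883 × 6.828 = 258.665124 N; 6.828 has 4 s.f., so the result keeps min(3, 4) = 3 s.f.
Rounded to 3 significant figures: 2.59 × 10² N.

2.59 × 10² N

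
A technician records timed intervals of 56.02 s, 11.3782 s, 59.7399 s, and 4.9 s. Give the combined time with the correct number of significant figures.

56.02 s + 11.3782 s + 59.7399 s + 4.9 s = 132.0381 s.
Addition/subtraction keeps the fewest decimal places: 56.02 → 2 decimal places, 11.3782 → 4 decimal places, 59.7399 → 4 decimal places, 4.9 → 1 decimal place; limit is 1.
Rounded to 1 decimal place: 132.0 s.

132.0 s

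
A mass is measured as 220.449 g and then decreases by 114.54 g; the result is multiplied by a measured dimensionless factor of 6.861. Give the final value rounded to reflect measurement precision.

726.6 g

220.449 g − 114.54 g = 105.909 g; the difference is limited to 2 decimal places (5 s.f.).
Carrying full precision, 105.909 × 6.861 = 726.641649 g; 6.861 has 4 s.f., so the result keeps min(5, 4) = 4 s.f.
Rounded to 4 significant figures: 726.6 g.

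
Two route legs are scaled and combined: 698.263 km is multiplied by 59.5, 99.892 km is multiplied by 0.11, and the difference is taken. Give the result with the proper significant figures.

698.263 × 59.5 = 41546.6485 → 4.15 × 10⁴ km (3 s.f., last digit at the 10^2 place).
99.892 × 0.11 = 10.98812 → 11 km (2 s.f., last digit at the 10^0 place).
Difference: 41535.66038 km; keep the coarser place, 10^2.
Result: 4.15 × 10⁴ km.

4.15 × 10⁴ km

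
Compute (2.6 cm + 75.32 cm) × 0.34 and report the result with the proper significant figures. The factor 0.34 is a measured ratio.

26 cm

2.6 cm + 75.32 cm = 77.92 cm; the sum is limited to 1 decimal place (3 s.f.).
Carrying full precision, 77.92 × 0.34 = 26.4928 cm; 0.34 has 2 s.f., so the result keeps min(3, 2) = 2 s.f.
Rounded to 2 significant figures: 26 cm.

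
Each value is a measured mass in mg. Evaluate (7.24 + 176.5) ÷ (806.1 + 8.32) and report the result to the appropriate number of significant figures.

7.24 + 176.5 = 183.74, limited to 1 d.p. → 4 s.f.; 806.1 + 8.32 = 814.42, limited to 1 d.p. → 4 s.f.
Carrying full precision, 183.74 ÷ 814.42 = 0.225608408438…; keep min(4, 4) = 4 s.f.
Rounded to 4 significant figures: 0.2256.

0.2256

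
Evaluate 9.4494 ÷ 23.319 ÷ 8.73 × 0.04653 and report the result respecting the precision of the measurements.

9.4494 ÷ 23.319 ÷ 8.73 × 0.04653 = 0.00215979792594…
Multiplication/division keeps the fewest significant figures: 9.4494 → 5 s.f., 23.319 → 5 s.f., 8.73 → 3 s.f., 0.04653 → 4 s.f.; limit is 3.
Rounded to 3 significant figures: 0.00216.

0.00216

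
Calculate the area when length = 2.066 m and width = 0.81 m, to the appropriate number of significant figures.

area = 2.066 m × 0.81 m = 1.67346 m².
2.066 has 4 significant figures; 0.81 has 2.
Division/multiplication keeps the fewest: 2 significant figures.
Rounded: 1.7 m².

1.7 m²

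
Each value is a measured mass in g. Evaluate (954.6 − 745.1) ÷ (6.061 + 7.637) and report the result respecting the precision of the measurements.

15.29

954.6 − 745.1 = 209.5, limited to 1 d.p. → 4 s.f.; 6.061 + 7.637 = 13.698, limited to 3 d.p. → 5 s.f.
Carrying full precision, 209.5 ÷ 13.698 = 15.2942035334…; keep min(4, 5) = 4 s.f.
Rounded to 4 significant figures: 15.29.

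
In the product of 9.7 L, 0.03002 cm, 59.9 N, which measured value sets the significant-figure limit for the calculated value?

9.7 L → 2 s.f.; 0.03002 cm → 4 s.f.; 59.9 N → 3 s.f.
The fewest is 2 significant figures, from 9.7 L.

9.7 L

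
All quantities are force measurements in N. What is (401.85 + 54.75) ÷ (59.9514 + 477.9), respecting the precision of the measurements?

401.85 + 54.75 = 456.60, limited to 2 d.p. → 5 s.f.; 59.9514 + 477.9 = 537.8514, limited to 1 d.p. → 4 s.f.
Carrying full precision, 456.60 ÷ 537.8514 = 0.848933367097…; keep min(5, 4) = 4 s.f.
Rounded to 4 significant figures: 0.8489.

0.8489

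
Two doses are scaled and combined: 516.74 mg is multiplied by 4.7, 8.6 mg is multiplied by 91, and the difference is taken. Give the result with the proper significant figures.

516.74 × 4.7 = 2428.678 → 2.4 × 10^3 mg (2 s.f., last digit at the 10^2 place).
8.6 × 91 = 782.6 → 7.8 × 10^2 mg (2 s.f., last digit at the 10^1 place).
Difference: 1646.078 mg; keep the coarser place, 10^2.
Result: 1.6 × 10^3 mg.

1.6 × 10^3 mg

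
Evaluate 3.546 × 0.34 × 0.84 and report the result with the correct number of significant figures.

3.546 × 0.34 × 0.84 = 1.0127376
Multiplication/division keeps the fewest significant figures: 3.546 → 4 s.f., 0.34 → 2 s.f., 0.84 → 2 s.f.; limit is 2.
Rounded to 2 significant figures: 1.0.

1.0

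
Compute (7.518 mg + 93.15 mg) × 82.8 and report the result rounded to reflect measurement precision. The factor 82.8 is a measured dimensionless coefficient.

8.34 × 10^3 mg

7.518 mg + 93.15 mg = 100.668 mg; the sum is limited to 2 decimal places (5 s.f.).
Carrying full precision, 100.668 × 82.8 = 8335.3104 mg; 82.8 has 3 s.f., so the result keeps min(5, 3) = 3 s.f.
Rounded to 3 significant figures: 8.34 × 10^3 mg.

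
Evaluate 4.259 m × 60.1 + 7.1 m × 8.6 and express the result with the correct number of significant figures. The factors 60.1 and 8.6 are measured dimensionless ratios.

317 m

4.259 × 60.1 = 255.9659 → 256 m (3 s.f., last digit at the 10^0 place).
7.1 × 8.6 = 61.06 → 61 m (2 s.f., last digit at the 10^0 place).
Sum: 317.0259 m; keep the coarser place, 10^0.
Result: 317 m.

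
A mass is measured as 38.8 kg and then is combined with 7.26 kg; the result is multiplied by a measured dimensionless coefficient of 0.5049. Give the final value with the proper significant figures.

38.8 kg + 7.26 kg = 46.06 kg; the sum is limited to 1 decimal place (3 s.f.).
Carrying full precision, 46.06 × 0.5049 = 23.255694 kg; 0.5049 has 4 s.f., so the result keeps min(3, 4) = 3 s.f.
Rounded to 3 significant figures: 23.3 kg.

23.3 kg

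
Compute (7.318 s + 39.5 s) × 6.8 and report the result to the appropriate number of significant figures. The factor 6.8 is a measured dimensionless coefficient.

7.318 s + 39.5 s = 46.818 s; the sum is limited to 1 decimal place (3 s.f.).
Carrying full precision, 46.818 × 6.8 = 318.3624 s; 6.8 has 2 s.f., so the result keeps min(3, 2) = 2 s.f.
Rounded to 2 significant figures: 3.2 × 10² s.

3.2 × 10² s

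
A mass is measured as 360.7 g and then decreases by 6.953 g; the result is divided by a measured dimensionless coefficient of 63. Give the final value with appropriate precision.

5.6 g

360.7 g − 6.953 g = 353.747 g; the difference is limited to 1 decimal place (4 s.f.).
Carrying full precision, 353.747 ÷ 63 = 5.61503174603… g; 63 has 2 s.f., so the result keeps min(4, 2) = 2 s.f.
Rounded to 2 significant figures: 5.6 g.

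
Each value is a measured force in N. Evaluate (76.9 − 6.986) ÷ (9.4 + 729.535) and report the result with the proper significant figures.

0.0946

76.9 − 6.986 = 69.914, limited to 1 d.p. → 3 s.f.; 9.4 + 729.535 = 738.935, limited to 1 d.p. → 4 s.f.
Carrying full precision, 69.914 ÷ 738.935 = 0.094614546611…; keep min(3, 4) = 3 s.f.
Rounded to 3 significant figures: 0.0946.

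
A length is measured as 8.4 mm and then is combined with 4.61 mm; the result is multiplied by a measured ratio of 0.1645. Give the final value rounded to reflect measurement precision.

8.4 mm + 4.61 mm = 13.01 mm; the sum is limited to 1 decimal place (3 s.f.).
Carrying full precision, 13.01 × 0.1645 = 2.140145 mm; 0.1645 has 4 s.f., so the result keeps min(3, 4) = 3 s.f.
Rounded to 3 significant figures: 2.14 mm.

2.14 mm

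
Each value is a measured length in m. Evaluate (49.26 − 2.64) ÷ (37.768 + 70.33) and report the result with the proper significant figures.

49.26 − 2.64 = 46.62, limited to 2 d.p. → 4 s.f.; 37.768 + 70.33 = 108.098, limited to 2 d.p. → 5 s.f.
Carrying full precision, 46.62 ÷ 108.098 = 0.431275324243…; keep min(4, 5) = 4 s.f.
Rounded to 4 significant figures: 0.4313.

0.4313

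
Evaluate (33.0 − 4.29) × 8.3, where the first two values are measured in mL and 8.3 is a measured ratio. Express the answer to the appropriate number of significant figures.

33.0 mL − 4.29 mL = 28.71 mL; the difference is limited to 1 decimal place (3 s.f.).
Carrying full precision, 28.71 × 8.3 = 238.293 mL; 8.3 has 2 s.f., so the result keeps min(3, 2) = 2 s.f.
Rounded to 2 significant figures: 2.4 × 10^2 mL.

2.4 × 10^2 mL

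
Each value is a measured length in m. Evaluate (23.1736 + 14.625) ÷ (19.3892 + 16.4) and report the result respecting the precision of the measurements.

1.06

23.1736 + 14.625 = 37.7986, limited to 3 d.p. → 5 s.f.; 19.3892 + 16.4 = 35.7892, limited to 1 d.p. → 3 s.f.
Carrying full precision, 37.7986 ÷ 35.7892 = 1.05614542935…; keep min(5, 3) = 3 s.f.
Rounded to 3 significant figures: 1.06.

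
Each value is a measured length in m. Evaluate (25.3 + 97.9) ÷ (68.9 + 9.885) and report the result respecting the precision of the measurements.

1.56

25.3 + 97.9 = 123.2, limited to 1 d.p. → 4 s.f.; 68.9 + 9.885 = 78.785, limited to 1 d.p. → 3 s.f.
Carrying full precision, 123.2 ÷ 78.785 = 1.56374944469…; keep min(4, 3) = 3 s.f.
Rounded to 3 significant figures: 1.56.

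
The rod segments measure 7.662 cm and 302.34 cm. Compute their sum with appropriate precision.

7.662 cm + 302.34 cm = 310.002 cm.
Addition/subtraction keeps the fewest decimal places: 7.662 → 3 decimal places, 302.34 → 2 decimal places; limit is 2.
Rounded to 2 decimal places: 310.00 cm.

310.00 cm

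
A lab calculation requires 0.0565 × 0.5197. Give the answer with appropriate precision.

0.0565 × 0.5197 = 0.02936305
Multiplication/division keeps the fewest significant figures: 0.0565 → 3 s.f., 0.5197 → 4 s.f.; limit is 3.
Rounded to 3 significant figures: 0.0294.

0.0294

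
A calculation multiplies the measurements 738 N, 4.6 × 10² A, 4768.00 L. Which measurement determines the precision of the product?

738 N → 3 s.f.; 4.6 × 10² A → 2 s.f.; 4768.00 L → 6 s.f.
The fewest is 2 significant figures, from 4.6 × 10² A.

4.6 × 10² A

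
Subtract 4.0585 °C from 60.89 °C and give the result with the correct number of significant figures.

56.83 °C

60.89 °C − 4.0585 °C = 56.8315 °C.
Addition/subtraction keeps the fewest decimal places: 60.89 → 2 decimal places, 4.0585 → 4 decimal places; limit is 2.
Rounded to 2 decimal places: 56.83 °C.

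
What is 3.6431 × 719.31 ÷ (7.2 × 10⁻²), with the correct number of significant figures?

3.6431 × 719.31 ÷ (7.2 × 10⁻²) = 36396.0869583…
Multiplication/division keeps the fewest significant figures: 3.6431 → 5 s.f., 719.31 → 5 s.f., 7.2 × 10⁻² → 2 s.f.; limit is 2.
Rounded to 2 significant figures: 3.6 × 10⁴.

3.6 × 10⁴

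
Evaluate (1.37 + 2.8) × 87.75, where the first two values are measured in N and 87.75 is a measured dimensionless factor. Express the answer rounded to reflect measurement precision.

3.7 × 10^2 N

1.37 N + 2.8 N = 4.17 N; the sum is limited to 1 decimal place (2 s.f.).
Carrying full precision, 4.17 × 87.75 = 365.9175 N; 87.75 has 4 s.f., so the result keeps min(2, 4) = 2 s.f.
Rounded to 2 significant figures: 3.7 × 10^2 N.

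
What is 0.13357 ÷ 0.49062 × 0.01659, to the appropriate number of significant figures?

0.004517

0.13357 ÷ 0.49062 × 0.01659 = 0.00451658371041…
Multiplication/division keeps the fewest significant figures: 0.13357 → 5 s.f., 0.49062 → 5 s.f., 0.01659 → 4 s.f.; limit is 4.
Rounded to 4 significant figures: 0.004517.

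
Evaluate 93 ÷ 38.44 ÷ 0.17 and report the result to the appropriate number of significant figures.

93 ÷ 38.44 ÷ 0.17 = 14.2314990512…
Multiplication/division keeps the fewest significant figures: 93 → 2 s.f., 38.44 → 4 s.f., 0.17 → 2 s.f.; limit is 2.
Rounded to 2 significant figures: 14.

14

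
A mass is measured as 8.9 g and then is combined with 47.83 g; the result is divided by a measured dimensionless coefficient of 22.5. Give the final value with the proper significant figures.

8.9 g + 47.83 g = 56.73 g; the sum is limited to 1 decimal place (3 s.f.).
Carrying full precision, 56.73 ÷ 22.5 = 2.52133333333… g; 22.5 has 3 s.f., so the result keeps min(3, 3) = 3 s.f.
Rounded to 3 significant figures: 2.52 g.

2.52 g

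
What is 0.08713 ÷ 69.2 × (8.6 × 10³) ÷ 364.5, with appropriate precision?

0.030

0.08713 ÷ 69.2 × (8.6 × 10³) ÷ 364.5 = 0.0297072559607…
Multiplication/division keeps the fewest significant figures: 0.08713 → 4 s.f., 69.2 → 3 s.f., 8.6 × 10³ → 2 s.f., 364.5 → 4 s.f.; limit is 2.
Rounded to 2 significant figures: 0.030.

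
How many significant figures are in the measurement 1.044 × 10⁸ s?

1.044 × 10⁸: in scientific notation every digit of the coefficient is significant.

4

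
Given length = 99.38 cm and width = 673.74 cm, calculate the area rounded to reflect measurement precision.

6.696 × 10⁴ cm²

area = 99.38 cm × 673.74 cm = 66956.2812 cm².
99.38 has 4 significant figures; 673.74 has 5.
Division/multiplication keeps the fewest: 4 significant figures.
Rounded: 6.696 × 10⁴ cm².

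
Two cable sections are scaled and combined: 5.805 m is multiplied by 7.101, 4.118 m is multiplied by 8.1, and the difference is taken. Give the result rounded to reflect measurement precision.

5.805 × 7.101 = 41.221305 → 41.22 m (4 s.f., last digit at the 10^-2 place).
4.118 × 8.1 = 33.3558 → 33 m (2 s.f., last digit at the 10^0 place).
Difference: 7.865505 m; keep the coarser place, 10^0.
Result: 8 m.

8 m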